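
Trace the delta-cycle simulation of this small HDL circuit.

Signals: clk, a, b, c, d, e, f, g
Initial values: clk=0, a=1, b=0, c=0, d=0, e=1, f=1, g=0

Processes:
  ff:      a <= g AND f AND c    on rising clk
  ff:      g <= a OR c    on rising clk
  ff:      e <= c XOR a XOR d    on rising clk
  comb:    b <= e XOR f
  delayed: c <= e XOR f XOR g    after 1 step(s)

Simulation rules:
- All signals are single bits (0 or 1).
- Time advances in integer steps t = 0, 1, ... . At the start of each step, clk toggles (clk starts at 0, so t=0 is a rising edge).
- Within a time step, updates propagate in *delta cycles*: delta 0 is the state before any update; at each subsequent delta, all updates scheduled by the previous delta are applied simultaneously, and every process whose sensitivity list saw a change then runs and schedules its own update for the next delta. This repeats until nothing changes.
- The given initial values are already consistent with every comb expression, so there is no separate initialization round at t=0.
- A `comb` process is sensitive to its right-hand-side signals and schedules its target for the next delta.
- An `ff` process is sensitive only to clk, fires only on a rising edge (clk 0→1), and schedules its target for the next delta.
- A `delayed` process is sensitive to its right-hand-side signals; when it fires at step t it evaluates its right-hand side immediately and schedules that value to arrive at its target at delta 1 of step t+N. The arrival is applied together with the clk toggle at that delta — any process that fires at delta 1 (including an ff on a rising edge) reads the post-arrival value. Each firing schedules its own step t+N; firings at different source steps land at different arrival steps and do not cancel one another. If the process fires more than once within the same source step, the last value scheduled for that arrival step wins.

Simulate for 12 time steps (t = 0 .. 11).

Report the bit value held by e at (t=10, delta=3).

t0.Δ0 f=1 g=0 c=0 clk=0 d=0 a=1 e=1 b=0
t0.Δ1 f=1 g=0 c=0 clk=1 d=0 a=1 e=1 b=0
t0.Δ2 f=1 g=1 c=0 clk=1 d=0 a=0 e=1 b=0
t1.Δ0 f=1 g=1 c=0 clk=1 d=0 a=0 e=1 b=0
t1.Δ1 f=1 g=1 c=1 clk=0 d=0 a=0 e=1 b=0
t2.Δ0 f=1 g=1 c=1 clk=0 d=0 a=0 e=1 b=0
t2.Δ1 f=1 g=1 c=1 clk=1 d=0 a=0 e=1 b=0
t2.Δ2 f=1 g=1 c=1 clk=1 d=0 a=1 e=1 b=0
t3.Δ0 f=1 g=1 c=1 clk=1 d=0 a=1 e=1 b=0
t3.Δ1 f=1 g=1 c=1 clk=0 d=0 a=1 e=1 b=0
t4.Δ0 f=1 g=1 c=1 clk=0 d=0 a=1 e=1 b=0
t4.Δ1 f=1 g=1 c=1 clk=1 d=0 a=1 e=1 b=0
t4.Δ2 f=1 g=1 c=1 clk=1 d=0 a=1 e=0 b=0
t4.Δ3 f=1 g=1 c=1 clk=1 d=0 a=1 e=0 b=1
t5.Δ0 f=1 g=1 c=1 clk=1 d=0 a=1 e=0 b=1
t5.Δ1 f=1 g=1 c=0 clk=0 d=0 a=1 e=0 b=1
t6.Δ0 f=1 g=1 c=0 clk=0 d=0 a=1 e=0 b=1
t6.Δ1 f=1 g=1 c=0 clk=1 d=0 a=1 e=0 b=1
t6.Δ2 f=1 g=1 c=0 clk=1 d=0 a=0 e=1 b=1
t6.Δ3 f=1 g=1 c=0 clk=1 d=0 a=0 e=1 b=0
t7.Δ0 f=1 g=1 c=0 clk=1 d=0 a=0 e=1 b=0
t7.Δ1 f=1 g=1 c=1 clk=0 d=0 a=0 e=1 b=0
t8.Δ0 f=1 g=1 c=1 clk=0 d=0 a=0 e=1 b=0
t8.Δ1 f=1 g=1 c=1 clk=1 d=0 a=0 e=1 b=0
t8.Δ2 f=1 g=1 c=1 clk=1 d=0 a=1 e=1 b=0
t9.Δ0 f=1 g=1 c=1 clk=1 d=0 a=1 e=1 b=0
t9.Δ1 f=1 g=1 c=1 clk=0 d=0 a=1 e=1 b=0
t10.Δ0 f=1 g=1 c=1 clk=0 d=0 a=1 e=1 b=0
t10.Δ1 f=1 g=1 c=1 clk=1 d=0 a=1 e=1 b=0
t10.Δ2 f=1 g=1 c=1 clk=1 d=0 a=1 e=0 b=0
t10.Δ3 f=1 g=1 c=1 clk=1 d=0 a=1 e=0 b=1
t11.Δ0 f=1 g=1 c=1 clk=1 d=0 a=1 e=0 b=1
t11.Δ1 f=1 g=1 c=0 clk=0 d=0 a=1 e=0 b=1

0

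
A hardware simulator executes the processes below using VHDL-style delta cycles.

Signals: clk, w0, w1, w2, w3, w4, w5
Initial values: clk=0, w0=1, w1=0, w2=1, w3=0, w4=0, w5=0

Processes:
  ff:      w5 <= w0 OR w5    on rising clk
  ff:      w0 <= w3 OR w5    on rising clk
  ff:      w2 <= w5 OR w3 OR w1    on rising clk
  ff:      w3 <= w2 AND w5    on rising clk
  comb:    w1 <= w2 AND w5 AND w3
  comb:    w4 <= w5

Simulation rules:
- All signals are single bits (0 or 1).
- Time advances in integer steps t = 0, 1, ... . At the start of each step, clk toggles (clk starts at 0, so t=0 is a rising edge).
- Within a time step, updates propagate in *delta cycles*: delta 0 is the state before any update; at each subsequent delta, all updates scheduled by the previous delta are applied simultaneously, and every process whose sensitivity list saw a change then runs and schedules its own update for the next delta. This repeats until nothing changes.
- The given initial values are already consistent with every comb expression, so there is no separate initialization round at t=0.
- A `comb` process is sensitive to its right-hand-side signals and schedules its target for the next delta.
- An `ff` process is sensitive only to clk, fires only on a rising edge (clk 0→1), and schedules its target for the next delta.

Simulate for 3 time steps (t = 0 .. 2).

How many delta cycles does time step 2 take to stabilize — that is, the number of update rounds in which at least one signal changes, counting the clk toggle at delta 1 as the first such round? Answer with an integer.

[bits: clk,w0,w5,w2,w3,w1,w4]
t=0: Δ0=0101000 Δ1=1101000 Δ2=1010000 Δ3=1010001 | 3Δ
t=1: Δ0=1010001 Δ1=0010001 | 1Δ
t=2: Δ0=0010001 Δ1=1010001 Δ2=1111001 | 2Δ

2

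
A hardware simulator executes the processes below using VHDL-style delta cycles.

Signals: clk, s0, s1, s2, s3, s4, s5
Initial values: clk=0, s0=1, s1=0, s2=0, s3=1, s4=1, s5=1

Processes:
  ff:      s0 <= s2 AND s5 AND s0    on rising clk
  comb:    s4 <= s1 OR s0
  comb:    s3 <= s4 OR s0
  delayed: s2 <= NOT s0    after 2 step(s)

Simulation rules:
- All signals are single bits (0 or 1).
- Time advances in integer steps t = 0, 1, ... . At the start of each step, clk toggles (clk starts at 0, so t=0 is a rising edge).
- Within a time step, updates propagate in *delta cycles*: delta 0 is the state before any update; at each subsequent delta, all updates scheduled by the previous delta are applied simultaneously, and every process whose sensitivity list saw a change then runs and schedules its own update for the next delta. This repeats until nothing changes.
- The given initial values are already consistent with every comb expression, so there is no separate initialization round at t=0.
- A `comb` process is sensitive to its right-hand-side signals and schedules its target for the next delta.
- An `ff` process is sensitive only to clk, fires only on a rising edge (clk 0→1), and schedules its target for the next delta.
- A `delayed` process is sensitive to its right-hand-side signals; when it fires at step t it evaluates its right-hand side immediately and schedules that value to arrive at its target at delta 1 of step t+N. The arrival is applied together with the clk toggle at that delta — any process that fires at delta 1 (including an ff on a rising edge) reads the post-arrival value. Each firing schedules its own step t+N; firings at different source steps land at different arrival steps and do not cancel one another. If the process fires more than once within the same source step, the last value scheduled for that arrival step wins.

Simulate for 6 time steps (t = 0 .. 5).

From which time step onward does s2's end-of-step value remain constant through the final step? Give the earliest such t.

2

t=0 Δ0: s0=1 s2=0 s5=1 s4=1 s1=0 clk=0 s3=1
  Δ1: clk:0→1
  Δ2: s0:1→0
  Δ3: s4:1→0
  Δ4: s3:1→0
  (4Δ to stable)
t=1 Δ0: s0=0 s2=0 s5=1 s4=0 s1=0 clk=1 s3=0
  Δ1: clk:1→0
  (1Δ to stable)
t=2 Δ0: s0=0 s2=0 s5=1 s4=0 s1=0 clk=0 s3=0
  Δ1: s2:0→1, clk:0→1
  (1Δ to stable)
t=3 Δ0: s0=0 s2=1 s5=1 s4=0 s1=0 clk=1 s3=0
  Δ1: clk:1→0
  (1Δ to stable)
t=4 Δ0: s0=0 s2=1 s5=1 s4=0 s1=0 clk=0 s3=0
  Δ1: clk:0→1
  (1Δ to stable)
t=5 Δ0: s0=0 s2=1 s5=1 s4=0 s1=0 clk=1 s3=0
  Δ1: clk:1→0
  (1Δ to stable)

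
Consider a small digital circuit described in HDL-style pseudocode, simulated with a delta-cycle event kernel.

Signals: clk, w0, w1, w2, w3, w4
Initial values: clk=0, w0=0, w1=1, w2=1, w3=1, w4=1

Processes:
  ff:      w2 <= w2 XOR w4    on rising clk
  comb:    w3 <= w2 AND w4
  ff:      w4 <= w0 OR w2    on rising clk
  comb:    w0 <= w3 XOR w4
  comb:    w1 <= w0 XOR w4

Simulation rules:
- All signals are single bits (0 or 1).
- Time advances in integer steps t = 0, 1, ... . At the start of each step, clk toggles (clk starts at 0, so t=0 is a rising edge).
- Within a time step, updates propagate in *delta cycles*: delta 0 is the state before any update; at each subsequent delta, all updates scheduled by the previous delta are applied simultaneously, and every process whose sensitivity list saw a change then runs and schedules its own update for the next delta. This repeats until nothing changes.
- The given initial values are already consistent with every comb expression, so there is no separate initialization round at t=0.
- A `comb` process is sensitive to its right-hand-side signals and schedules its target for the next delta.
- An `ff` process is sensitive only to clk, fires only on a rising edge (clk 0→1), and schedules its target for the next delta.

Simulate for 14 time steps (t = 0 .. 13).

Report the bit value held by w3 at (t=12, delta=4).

t=0 Δ0: w4=1 w3=1 w0=0 w1=1 clk=0 w2=1
  Δ1: clk:0→1
  Δ2: w2:1→0
  Δ3: w3:1→0
  Δ4: w0:0→1
  Δ5: w1:1→0
  (5Δ to stable)
t=1 Δ0: w4=1 w3=0 w0=1 w1=0 clk=1 w2=0
  Δ1: clk:1→0
  (1Δ to stable)
t=2 Δ0: w4=1 w3=0 w0=1 w1=0 clk=0 w2=0
  Δ1: clk:0→1
  Δ2: w2:0→1
  Δ3: w3:0→1
  Δ4: w0:1→0
  Δ5: w1:0→1
  (5Δ to stable)
t=3 Δ0: w4=1 w3=1 w0=0 w1=1 clk=1 w2=1
  Δ1: clk:1→0
  (1Δ to stable)
t=4 Δ0: w4=1 w3=1 w0=0 w1=1 clk=0 w2=1
  Δ1: clk:0→1
  Δ2: w2:1→0
  Δ3: w3:1→0
  Δ4: w0:0→1
  Δ5: w1:1→0
  (5Δ to stable)
t=5 Δ0: w4=1 w3=0 w0=1 w1=0 clk=1 w2=0
  Δ1: clk:1→0
  (1Δ to stable)
t=6 Δ0: w4=1 w3=0 w0=1 w1=0 clk=0 w2=0
  Δ1: clk:0→1
  Δ2: w2:0→1
  Δ3: w3:0→1
  Δ4: w0:1→0
  Δ5: w1:0→1
  (5Δ to stable)
t=7 Δ0: w4=1 w3=1 w0=0 w1=1 clk=1 w2=1
  Δ1: clk:1→0
  (1Δ to stable)
t=8 Δ0: w4=1 w3=1 w0=0 w1=1 clk=0 w2=1
  Δ1: clk:0→1
  Δ2: w2:1→0
  Δ3: w3:1→0
  Δ4: w0:0→1
  Δ5: w1:1→0
  (5Δ to stable)
t=9 Δ0: w4=1 w3=0 w0=1 w1=0 clk=1 w2=0
  Δ1: clk:1→0
  (1Δ to stable)
t=10 Δ0: w4=1 w3=0 w0=1 w1=0 clk=0 w2=0
  Δ1: clk:0→1
  Δ2: w2:0→1
  Δ3: w3:0→1
  Δ4: w0:1→0
  Δ5: w1:0→1
  (5Δ to stable)
t=11 Δ0: w4=1 w3=1 w0=0 w1=1 clk=1 w2=1
  Δ1: clk:1→0
  (1Δ to stable)
t=12 Δ0: w4=1 w3=1 w0=0 w1=1 clk=0 w2=1
  Δ1: clk:0→1
  Δ2: w2:1→0
  Δ3: w3:1→0
  Δ4: w0:0→1
  Δ5: w1:1→0
  (5Δ to stable)
t=13 Δ0: w4=1 w3=0 w0=1 w1=0 clk=1 w2=0
  Δ1: clk:1→0
  (1Δ to stable)

0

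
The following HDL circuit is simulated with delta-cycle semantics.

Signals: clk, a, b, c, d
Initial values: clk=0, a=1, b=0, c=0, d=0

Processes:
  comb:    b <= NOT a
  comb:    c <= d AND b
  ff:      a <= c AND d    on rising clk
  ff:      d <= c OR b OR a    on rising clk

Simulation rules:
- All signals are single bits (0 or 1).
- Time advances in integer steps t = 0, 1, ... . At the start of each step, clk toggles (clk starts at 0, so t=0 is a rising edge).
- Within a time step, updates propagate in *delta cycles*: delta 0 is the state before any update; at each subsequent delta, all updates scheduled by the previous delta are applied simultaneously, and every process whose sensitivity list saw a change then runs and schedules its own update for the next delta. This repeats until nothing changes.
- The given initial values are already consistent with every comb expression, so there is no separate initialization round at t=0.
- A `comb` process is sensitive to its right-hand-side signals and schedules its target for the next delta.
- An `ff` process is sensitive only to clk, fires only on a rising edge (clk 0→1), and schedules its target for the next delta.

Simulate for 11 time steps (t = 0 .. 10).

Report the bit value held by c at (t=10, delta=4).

0

t0.Δ0 clk=0 d=0 c=0 a=1 b=0
t0.Δ1 clk=1 d=0 c=0 a=1 b=0
t0.Δ2 clk=1 d=1 c=0 a=0 b=0
t0.Δ3 clk=1 d=1 c=0 a=0 b=1
t0.Δ4 clk=1 d=1 c=1 a=0 b=1
t1.Δ0 clk=1 d=1 c=1 a=0 b=1
t1.Δ1 clk=0 d=1 c=1 a=0 b=1
t2.Δ0 clk=0 d=1 c=1 a=0 b=1
t2.Δ1 clk=1 d=1 c=1 a=0 b=1
t2.Δ2 clk=1 d=1 c=1 a=1 b=1
t2.Δ3 clk=1 d=1 c=1 a=1 b=0
t2.Δ4 clk=1 d=1 c=0 a=1 b=0
t3.Δ0 clk=1 d=1 c=0 a=1 b=0
t3.Δ1 clk=0 d=1 c=0 a=1 b=0
t4.Δ0 clk=0 d=1 c=0 a=1 b=0
t4.Δ1 clk=1 d=1 c=0 a=1 b=0
t4.Δ2 clk=1 d=1 c=0 a=0 b=0
t4.Δ3 clk=1 d=1 c=0 a=0 b=1
t4.Δ4 clk=1 d=1 c=1 a=0 b=1
t5.Δ0 clk=1 d=1 c=1 a=0 b=1
t5.Δ1 clk=0 d=1 c=1 a=0 b=1
t6.Δ0 clk=0 d=1 c=1 a=0 b=1
t6.Δ1 clk=1 d=1 c=1 a=0 b=1
t6.Δ2 clk=1 d=1 c=1 a=1 b=1
t6.Δ3 clk=1 d=1 c=1 a=1 b=0
t6.Δ4 clk=1 d=1 c=0 a=1 b=0
t7.Δ0 clk=1 d=1 c=0 a=1 b=0
t7.Δ1 clk=0 d=1 c=0 a=1 b=0
t8.Δ0 clk=0 d=1 c=0 a=1 b=0
t8.Δ1 clk=1 d=1 c=0 a=1 b=0
t8.Δ2 clk=1 d=1 c=0 a=0 b=0
t8.Δ3 clk=1 d=1 c=0 a=0 b=1
t8.Δ4 clk=1 d=1 c=1 a=0 b=1
t9.Δ0 clk=1 d=1 c=1 a=0 b=1
t9.Δ1 clk=0 d=1 c=1 a=0 b=1
t10.Δ0 clk=0 d=1 c=1 a=0 b=1
t10.Δ1 clk=1 d=1 c=1 a=0 b=1
t10.Δ2 clk=1 d=1 c=1 a=1 b=1
t10.Δ3 clk=1 d=1 c=1 a=1 b=0
t10.Δ4 clk=1 d=1 c=0 a=1 b=0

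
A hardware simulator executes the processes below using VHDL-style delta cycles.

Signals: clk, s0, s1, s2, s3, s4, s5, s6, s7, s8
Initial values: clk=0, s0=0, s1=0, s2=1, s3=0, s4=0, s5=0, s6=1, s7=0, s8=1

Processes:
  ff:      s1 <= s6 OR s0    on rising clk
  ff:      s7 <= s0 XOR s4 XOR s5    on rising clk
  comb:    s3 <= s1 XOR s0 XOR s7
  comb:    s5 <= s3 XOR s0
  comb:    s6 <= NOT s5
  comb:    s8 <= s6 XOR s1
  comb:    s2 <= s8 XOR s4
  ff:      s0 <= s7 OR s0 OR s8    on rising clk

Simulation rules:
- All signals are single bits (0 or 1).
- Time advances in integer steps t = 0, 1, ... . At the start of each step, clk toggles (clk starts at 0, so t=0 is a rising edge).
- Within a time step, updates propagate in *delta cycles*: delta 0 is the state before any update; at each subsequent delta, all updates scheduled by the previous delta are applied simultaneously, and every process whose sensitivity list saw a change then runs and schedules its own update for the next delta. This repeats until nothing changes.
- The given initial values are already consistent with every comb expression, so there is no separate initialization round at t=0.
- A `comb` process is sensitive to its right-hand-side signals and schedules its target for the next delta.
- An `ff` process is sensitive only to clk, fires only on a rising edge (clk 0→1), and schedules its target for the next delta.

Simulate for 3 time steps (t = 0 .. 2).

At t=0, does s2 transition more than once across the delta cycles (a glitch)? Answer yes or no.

t=0 Δ0: s8=1 s7=0 s2=1 clk=0 s1=0 s3=0 s0=0 s6=1 s4=0 s5=0
  Δ1: clk:0→1
  Δ2: s1:0→1, s0:0→1
  Δ3: s8:1→0, s5:0→1
  Δ4: s2:1→0, s6:1→0
  Δ5: s8:0→1
  Δ6: s2:0→1
  (6Δ to stable)
t=1 Δ0: s8=1 s7=0 s2=1 clk=1 s1=1 s3=0 s0=1 s6=0 s4=0 s5=1
  Δ1: clk:1→0
  (1Δ to stable)
t=2 Δ0: s8=1 s7=0 s2=1 clk=0 s1=1 s3=0 s0=1 s6=0 s4=0 s5=1
  Δ1: clk:0→1
  (1Δ to stable)

yes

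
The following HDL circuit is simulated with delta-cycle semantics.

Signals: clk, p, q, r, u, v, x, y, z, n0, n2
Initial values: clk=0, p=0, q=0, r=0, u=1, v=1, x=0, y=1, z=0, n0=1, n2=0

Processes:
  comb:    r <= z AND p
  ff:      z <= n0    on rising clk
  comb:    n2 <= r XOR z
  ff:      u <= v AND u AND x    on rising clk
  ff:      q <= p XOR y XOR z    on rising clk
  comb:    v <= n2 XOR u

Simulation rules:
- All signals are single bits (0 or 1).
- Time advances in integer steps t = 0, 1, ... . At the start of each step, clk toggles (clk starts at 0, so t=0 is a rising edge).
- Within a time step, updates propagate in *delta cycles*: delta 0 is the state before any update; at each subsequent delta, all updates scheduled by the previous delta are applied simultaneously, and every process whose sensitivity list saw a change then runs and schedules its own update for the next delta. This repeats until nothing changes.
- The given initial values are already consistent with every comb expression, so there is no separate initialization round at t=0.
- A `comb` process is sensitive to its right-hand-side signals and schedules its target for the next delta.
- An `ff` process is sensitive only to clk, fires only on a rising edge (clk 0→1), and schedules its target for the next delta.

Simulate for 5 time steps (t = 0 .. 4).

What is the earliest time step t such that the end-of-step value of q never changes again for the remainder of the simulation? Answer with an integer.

[bits: x,q,y,r,n0,u,clk,v,p,n2,z]
t=0: Δ0=00101101000 Δ1=00101111000 Δ2=01101011001 Δ3=01101010011 Δ4=01101011011 | 4Δ
t=1: Δ0=01101011011 Δ1=01101001011 | 1Δ
t=2: Δ0=01101001011 Δ1=01101011011 Δ2=00101011011 | 2Δ
t=3: Δ0=00101011011 Δ1=00101001011 | 1Δ
t=4: Δ0=00101001011 Δ1=00101011011 | 1Δ

2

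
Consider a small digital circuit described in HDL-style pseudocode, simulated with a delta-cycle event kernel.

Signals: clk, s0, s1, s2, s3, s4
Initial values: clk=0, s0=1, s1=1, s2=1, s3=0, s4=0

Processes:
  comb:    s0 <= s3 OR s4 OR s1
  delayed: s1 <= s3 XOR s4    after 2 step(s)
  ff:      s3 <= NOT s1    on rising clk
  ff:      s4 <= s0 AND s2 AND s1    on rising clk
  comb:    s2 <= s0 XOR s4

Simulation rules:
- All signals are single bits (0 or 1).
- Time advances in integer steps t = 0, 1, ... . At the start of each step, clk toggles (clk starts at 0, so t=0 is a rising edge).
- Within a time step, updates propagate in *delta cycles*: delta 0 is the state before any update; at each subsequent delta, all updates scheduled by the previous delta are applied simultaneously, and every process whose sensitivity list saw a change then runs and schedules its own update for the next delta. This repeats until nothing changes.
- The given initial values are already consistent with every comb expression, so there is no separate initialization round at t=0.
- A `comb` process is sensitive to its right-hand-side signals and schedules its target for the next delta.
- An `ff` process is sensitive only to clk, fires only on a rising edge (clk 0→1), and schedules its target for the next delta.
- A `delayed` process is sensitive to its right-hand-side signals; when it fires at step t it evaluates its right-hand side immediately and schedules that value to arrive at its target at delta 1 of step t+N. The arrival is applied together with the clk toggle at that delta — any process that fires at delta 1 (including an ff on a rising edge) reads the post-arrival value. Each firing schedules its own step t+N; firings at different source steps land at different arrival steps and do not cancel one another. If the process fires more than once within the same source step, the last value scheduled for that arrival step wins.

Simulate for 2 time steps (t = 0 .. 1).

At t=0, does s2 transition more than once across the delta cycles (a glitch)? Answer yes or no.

no

[bits: s3,clk,s1,s0,s4,s2]
t=0: Δ0=001101 Δ1=011101 Δ2=011111 Δ3=011110 | 3Δ
t=1: Δ0=011110 Δ1=001110 | 1Δ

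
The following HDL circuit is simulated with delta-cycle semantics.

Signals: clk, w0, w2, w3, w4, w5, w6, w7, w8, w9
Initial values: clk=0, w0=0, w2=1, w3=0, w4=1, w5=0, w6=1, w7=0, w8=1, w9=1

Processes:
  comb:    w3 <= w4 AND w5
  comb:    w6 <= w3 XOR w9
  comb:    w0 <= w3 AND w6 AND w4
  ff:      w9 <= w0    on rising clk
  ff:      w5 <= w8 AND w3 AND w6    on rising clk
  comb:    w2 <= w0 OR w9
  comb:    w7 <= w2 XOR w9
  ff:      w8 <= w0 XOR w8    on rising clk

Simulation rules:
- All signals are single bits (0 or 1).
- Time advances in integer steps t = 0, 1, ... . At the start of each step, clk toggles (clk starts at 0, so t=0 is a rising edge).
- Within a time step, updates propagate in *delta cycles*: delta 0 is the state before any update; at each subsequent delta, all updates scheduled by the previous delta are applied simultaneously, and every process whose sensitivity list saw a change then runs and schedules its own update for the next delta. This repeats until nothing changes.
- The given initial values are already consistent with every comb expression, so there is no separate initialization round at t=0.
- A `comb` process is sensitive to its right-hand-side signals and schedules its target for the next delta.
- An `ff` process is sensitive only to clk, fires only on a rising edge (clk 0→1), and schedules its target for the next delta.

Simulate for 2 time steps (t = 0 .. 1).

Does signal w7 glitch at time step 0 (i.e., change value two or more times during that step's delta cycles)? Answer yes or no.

yes

t=0 Δ0: w7=0 w0=0 w3=0 w5=0 clk=0 w4=1 w2=1 w8=1 w9=1 w6=1
  Δ1: clk:0→1
  Δ2: w9:1→0
  Δ3: w7:0→1, w2:1→0, w6:1→0
  Δ4: w7:1→0
  (4Δ to stable)
t=1 Δ0: w7=0 w0=0 w3=0 w5=0 clk=1 w4=1 w2=0 w8=1 w9=0 w6=0
  Δ1: clk:1→0
  (1Δ to stable)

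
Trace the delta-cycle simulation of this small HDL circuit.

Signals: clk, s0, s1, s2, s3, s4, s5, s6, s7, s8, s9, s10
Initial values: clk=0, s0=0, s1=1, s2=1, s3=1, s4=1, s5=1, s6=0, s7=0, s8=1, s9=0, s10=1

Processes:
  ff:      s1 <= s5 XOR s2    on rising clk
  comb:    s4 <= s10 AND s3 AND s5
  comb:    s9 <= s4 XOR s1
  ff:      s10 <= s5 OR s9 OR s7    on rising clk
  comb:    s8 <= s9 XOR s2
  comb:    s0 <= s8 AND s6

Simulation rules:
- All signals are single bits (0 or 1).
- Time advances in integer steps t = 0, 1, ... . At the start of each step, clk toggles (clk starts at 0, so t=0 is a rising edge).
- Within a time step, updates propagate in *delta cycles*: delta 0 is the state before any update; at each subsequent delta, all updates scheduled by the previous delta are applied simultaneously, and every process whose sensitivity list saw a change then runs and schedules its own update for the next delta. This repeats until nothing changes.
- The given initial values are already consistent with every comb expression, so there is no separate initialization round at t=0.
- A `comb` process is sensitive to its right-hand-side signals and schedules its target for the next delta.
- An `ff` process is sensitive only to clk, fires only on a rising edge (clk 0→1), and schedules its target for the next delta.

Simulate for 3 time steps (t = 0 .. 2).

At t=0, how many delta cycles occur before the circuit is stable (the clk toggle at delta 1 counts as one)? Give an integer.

4

[bits: s4,s1,s7,s8,s5,s0,clk,s9,s10,s3,s2,s6]
t=0: Δ0=110110001110 Δ1=110110101110 Δ2=100110101110 Δ3=100110111110 Δ4=100010111110 | 4Δ
t=1: Δ0=100010111110 Δ1=100010011110 | 1Δ
t=2: Δ0=100010011110 Δ1=100010111110 | 1Δ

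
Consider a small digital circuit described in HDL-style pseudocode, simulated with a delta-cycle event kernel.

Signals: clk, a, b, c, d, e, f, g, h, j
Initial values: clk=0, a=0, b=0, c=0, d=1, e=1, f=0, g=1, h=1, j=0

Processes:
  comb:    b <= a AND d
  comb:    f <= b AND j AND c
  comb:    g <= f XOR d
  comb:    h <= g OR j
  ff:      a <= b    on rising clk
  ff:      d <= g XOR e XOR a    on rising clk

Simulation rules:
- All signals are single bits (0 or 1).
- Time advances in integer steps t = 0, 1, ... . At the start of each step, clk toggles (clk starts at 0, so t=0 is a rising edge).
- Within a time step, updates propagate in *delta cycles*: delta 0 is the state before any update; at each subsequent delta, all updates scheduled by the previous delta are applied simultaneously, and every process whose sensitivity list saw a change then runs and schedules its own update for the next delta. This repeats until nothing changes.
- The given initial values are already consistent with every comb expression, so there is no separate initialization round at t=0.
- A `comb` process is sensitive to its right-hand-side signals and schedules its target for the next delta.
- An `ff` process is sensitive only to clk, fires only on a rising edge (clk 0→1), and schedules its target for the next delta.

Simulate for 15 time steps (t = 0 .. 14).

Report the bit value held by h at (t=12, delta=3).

t0.Δ0 g=1 d=1 c=0 e=1 h=1 clk=0 b=0 a=0 f=0 j=0
t0.Δ1 g=1 d=1 c=0 e=1 h=1 clk=1 b=0 a=0 f=0 j=0
t0.Δ2 g=1 d=0 c=0 e=1 h=1 clk=1 b=0 a=0 f=0 j=0
t0.Δ3 g=0 d=0 c=0 e=1 h=1 clk=1 b=0 a=0 f=0 j=0
t0.Δ4 g=0 d=0 c=0 e=1 h=0 clk=1 b=0 a=0 f=0 j=0
t1.Δ0 g=0 d=0 c=0 e=1 h=0 clk=1 b=0 a=0 f=0 j=0
t1.Δ1 g=0 d=0 c=0 e=1 h=0 clk=0 b=0 a=0 f=0 j=0
t2.Δ0 g=0 d=0 c=0 e=1 h=0 clk=0 b=0 a=0 f=0 j=0
t2.Δ1 g=0 d=0 c=0 e=1 h=0 clk=1 b=0 a=0 f=0 j=0
t2.Δ2 g=0 d=1 c=0 e=1 h=0 clk=1 b=0 a=0 f=0 j=0
t2.Δ3 g=1 d=1 c=0 e=1 h=0 clk=1 b=0 a=0 f=0 j=0
t2.Δ4 g=1 d=1 c=0 e=1 h=1 clk=1 b=0 a=0 f=0 j=0
t3.Δ0 g=1 d=1 c=0 e=1 h=1 clk=1 b=0 a=0 f=0 j=0
t3.Δ1 g=1 d=1 c=0 e=1 h=1 clk=0 b=0 a=0 f=0 j=0
t4.Δ0 g=1 d=1 c=0 e=1 h=1 clk=0 b=0 a=0 f=0 j=0
t4.Δ1 g=1 d=1 c=0 e=1 h=1 clk=1 b=0 a=0 f=0 j=0
t4.Δ2 g=1 d=0 c=0 e=1 h=1 clk=1 b=0 a=0 f=0 j=0
t4.Δ3 g=0 d=0 c=0 e=1 h=1 clk=1 b=0 a=0 f=0 j=0
t4.Δ4 g=0 d=0 c=0 e=1 h=0 clk=1 b=0 a=0 f=0 j=0
t5.Δ0 g=0 d=0 c=0 e=1 h=0 clk=1 b=0 a=0 f=0 j=0
t5.Δ1 g=0 d=0 c=0 e=1 h=0 clk=0 b=0 a=0 f=0 j=0
t6.Δ0 g=0 d=0 c=0 e=1 h=0 clk=0 b=0 a=0 f=0 j=0
t6.Δ1 g=0 d=0 c=0 e=1 h=0 clk=1 b=0 a=0 f=0 j=0
t6.Δ2 g=0 d=1 c=0 e=1 h=0 clk=1 b=0 a=0 f=0 j=0
t6.Δ3 g=1 d=1 c=0 e=1 h=0 clk=1 b=0 a=0 f=0 j=0
t6.Δ4 g=1 d=1 c=0 e=1 h=1 clk=1 b=0 a=0 f=0 j=0
t7.Δ0 g=1 d=1 c=0 e=1 h=1 clk=1 b=0 a=0 f=0 j=0
t7.Δ1 g=1 d=1 c=0 e=1 h=1 clk=0 b=0 a=0 f=0 j=0
t8.Δ0 g=1 d=1 c=0 e=1 h=1 clk=0 b=0 a=0 f=0 j=0
t8.Δ1 g=1 d=1 c=0 e=1 h=1 clk=1 b=0 a=0 f=0 j=0
t8.Δ2 g=1 d=0 c=0 e=1 h=1 clk=1 b=0 a=0 f=0 j=0
t8.Δ3 g=0 d=0 c=0 e=1 h=1 clk=1 b=0 a=0 f=0 j=0
t8.Δ4 g=0 d=0 c=0 e=1 h=0 clk=1 b=0 a=0 f=0 j=0
t9.Δ0 g=0 d=0 c=0 e=1 h=0 clk=1 b=0 a=0 f=0 j=0
t9.Δ1 g=0 d=0 c=0 e=1 h=0 clk=0 b=0 a=0 f=0 j=0
t10.Δ0 g=0 d=0 c=0 e=1 h=0 clk=0 b=0 a=0 f=0 j=0
t10.Δ1 g=0 d=0 c=0 e=1 h=0 clk=1 b=0 a=0 f=0 j=0
t10.Δ2 g=0 d=1 c=0 e=1 h=0 clk=1 b=0 a=0 f=0 j=0
t10.Δ3 g=1 d=1 c=0 e=1 h=0 clk=1 b=0 a=0 f=0 j=0
t10.Δ4 g=1 d=1 c=0 e=1 h=1 clk=1 b=0 a=0 f=0 j=0
t11.Δ0 g=1 d=1 c=0 e=1 h=1 clk=1 b=0 a=0 f=0 j=0
t11.Δ1 g=1 d=1 c=0 e=1 h=1 clk=0 b=0 a=0 f=0 j=0
t12.Δ0 g=1 d=1 c=0 e=1 h=1 clk=0 b=0 a=0 f=0 j=0
t12.Δ1 g=1 d=1 c=0 e=1 h=1 clk=1 b=0 a=0 f=0 j=0
t12.Δ2 g=1 d=0 c=0 e=1 h=1 clk=1 b=0 a=0 f=0 j=0
t12.Δ3 g=0 d=0 c=0 e=1 h=1 clk=1 b=0 a=0 f=0 j=0
t12.Δ4 g=0 d=0 c=0 e=1 h=0 clk=1 b=0 a=0 f=0 j=0
t13.Δ0 g=0 d=0 c=0 e=1 h=0 clk=1 b=0 a=0 f=0 j=0
t13.Δ1 g=0 d=0 c=0 e=1 h=0 clk=0 b=0 a=0 f=0 j=0
t14.Δ0 g=0 d=0 c=0 e=1 h=0 clk=0 b=0 a=0 f=0 j=0
t14.Δ1 g=0 d=0 c=0 e=1 h=0 clk=1 b=0 a=0 f=0 j=0
t14.Δ2 g=0 d=1 c=0 e=1 h=0 clk=1 b=0 a=0 f=0 j=0
t14.Δ3 g=1 d=1 c=0 e=1 h=0 clk=1 b=0 a=0 f=0 j=0
t14.Δ4 g=1 d=1 c=0 e=1 h=1 clk=1 b=0 a=0 f=0 j=0

1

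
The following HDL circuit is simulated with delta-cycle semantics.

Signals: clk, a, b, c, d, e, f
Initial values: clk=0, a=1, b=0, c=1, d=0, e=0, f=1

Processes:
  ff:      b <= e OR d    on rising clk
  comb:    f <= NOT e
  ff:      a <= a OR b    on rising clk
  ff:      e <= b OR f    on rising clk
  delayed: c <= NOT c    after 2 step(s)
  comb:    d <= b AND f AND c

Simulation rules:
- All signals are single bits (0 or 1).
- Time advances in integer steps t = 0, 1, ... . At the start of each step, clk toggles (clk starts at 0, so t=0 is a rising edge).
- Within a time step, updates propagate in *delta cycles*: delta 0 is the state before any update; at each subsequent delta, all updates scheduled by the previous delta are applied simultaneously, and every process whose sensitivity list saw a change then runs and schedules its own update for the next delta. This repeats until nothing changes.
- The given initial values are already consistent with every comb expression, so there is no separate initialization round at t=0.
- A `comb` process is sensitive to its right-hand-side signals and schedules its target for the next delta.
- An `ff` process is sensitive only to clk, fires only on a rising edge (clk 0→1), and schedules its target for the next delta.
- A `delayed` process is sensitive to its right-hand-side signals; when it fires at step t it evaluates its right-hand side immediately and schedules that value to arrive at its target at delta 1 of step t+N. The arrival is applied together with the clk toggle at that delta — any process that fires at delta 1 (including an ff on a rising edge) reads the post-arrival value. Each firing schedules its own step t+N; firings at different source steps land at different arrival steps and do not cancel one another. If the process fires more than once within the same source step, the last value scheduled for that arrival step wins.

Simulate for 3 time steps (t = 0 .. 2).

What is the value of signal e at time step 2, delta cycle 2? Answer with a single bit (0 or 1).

[bits: f,e,d,a,clk,b,c]
t=0: Δ0=1001001 Δ1=1001101 Δ2=1101101 Δ3=0101101 | 3Δ
t=1: Δ0=0101101 Δ1=0101001 | 1Δ
t=2: Δ0=0101001 Δ1=0101101 Δ2=0001111 Δ3=1001111 Δ4=1011111 | 4Δ

0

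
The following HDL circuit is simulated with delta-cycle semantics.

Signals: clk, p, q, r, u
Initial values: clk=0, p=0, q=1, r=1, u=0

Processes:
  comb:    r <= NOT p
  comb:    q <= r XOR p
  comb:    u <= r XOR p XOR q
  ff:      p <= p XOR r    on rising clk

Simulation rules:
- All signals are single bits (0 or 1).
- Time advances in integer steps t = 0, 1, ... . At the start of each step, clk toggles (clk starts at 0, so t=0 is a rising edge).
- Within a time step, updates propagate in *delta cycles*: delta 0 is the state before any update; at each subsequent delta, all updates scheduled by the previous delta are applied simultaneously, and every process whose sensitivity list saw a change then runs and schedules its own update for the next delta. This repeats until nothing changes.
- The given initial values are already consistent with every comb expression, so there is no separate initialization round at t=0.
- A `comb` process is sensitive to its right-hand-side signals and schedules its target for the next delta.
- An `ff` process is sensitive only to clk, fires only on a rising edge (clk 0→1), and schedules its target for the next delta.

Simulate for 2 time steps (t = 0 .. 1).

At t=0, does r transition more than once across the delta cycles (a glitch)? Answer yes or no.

no

t=0 Δ0: q=1 clk=0 u=0 p=0 r=1
  Δ1: clk:0→1
  Δ2: p:0→1
  Δ3: q:1→0, u:0→1, r:1→0
  Δ4: q:0→1
  Δ5: u:1→0
  (5Δ to stable)
t=1 Δ0: q=1 clk=1 u=0 p=1 r=0
  Δ1: clk:1→0
  (1Δ to stable)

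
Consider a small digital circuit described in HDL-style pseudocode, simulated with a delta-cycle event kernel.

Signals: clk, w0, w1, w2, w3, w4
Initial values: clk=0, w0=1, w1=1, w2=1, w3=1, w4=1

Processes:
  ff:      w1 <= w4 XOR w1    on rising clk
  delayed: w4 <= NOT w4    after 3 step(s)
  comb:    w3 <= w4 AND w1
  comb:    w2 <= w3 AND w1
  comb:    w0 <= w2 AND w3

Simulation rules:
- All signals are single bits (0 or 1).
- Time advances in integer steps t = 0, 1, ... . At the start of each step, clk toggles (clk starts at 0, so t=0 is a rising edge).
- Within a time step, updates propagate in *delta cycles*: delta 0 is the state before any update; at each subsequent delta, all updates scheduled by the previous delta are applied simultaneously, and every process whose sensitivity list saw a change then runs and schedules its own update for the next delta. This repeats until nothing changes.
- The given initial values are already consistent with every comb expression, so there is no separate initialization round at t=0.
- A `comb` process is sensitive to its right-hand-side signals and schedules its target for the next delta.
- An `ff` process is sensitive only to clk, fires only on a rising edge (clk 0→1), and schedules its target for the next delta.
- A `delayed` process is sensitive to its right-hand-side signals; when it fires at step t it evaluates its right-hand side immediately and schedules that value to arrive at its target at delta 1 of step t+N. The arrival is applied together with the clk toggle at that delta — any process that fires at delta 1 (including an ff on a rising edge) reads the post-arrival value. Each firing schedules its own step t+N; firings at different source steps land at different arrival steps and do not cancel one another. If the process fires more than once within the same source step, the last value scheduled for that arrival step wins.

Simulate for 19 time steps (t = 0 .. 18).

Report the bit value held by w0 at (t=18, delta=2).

0

t0.Δ0 w4=1 w3=1 w0=1 w1=1 w2=1 clk=0
t0.Δ1 w4=1 w3=1 w0=1 w1=1 w2=1 clk=1
t0.Δ2 w4=1 w3=1 w0=1 w1=0 w2=1 clk=1
t0.Δ3 w4=1 w3=0 w0=1 w1=0 w2=0 clk=1
t0.Δ4 w4=1 w3=0 w0=0 w1=0 w2=0 clk=1
t1.Δ0 w4=1 w3=0 w0=0 w1=0 w2=0 clk=1
t1.Δ1 w4=1 w3=0 w0=0 w1=0 w2=0 clk=0
t2.Δ0 w4=1 w3=0 w0=0 w1=0 w2=0 clk=0
t2.Δ1 w4=1 w3=0 w0=0 w1=0 w2=0 clk=1
t2.Δ2 w4=1 w3=0 w0=0 w1=1 w2=0 clk=1
t2.Δ3 w4=1 w3=1 w0=0 w1=1 w2=0 clk=1
t2.Δ4 w4=1 w3=1 w0=0 w1=1 w2=1 clk=1
t2.Δ5 w4=1 w3=1 w0=1 w1=1 w2=1 clk=1
t3.Δ0 w4=1 w3=1 w0=1 w1=1 w2=1 clk=1
t3.Δ1 w4=1 w3=1 w0=1 w1=1 w2=1 clk=0
t4.Δ0 w4=1 w3=1 w0=1 w1=1 w2=1 clk=0
t4.Δ1 w4=1 w3=1 w0=1 w1=1 w2=1 clk=1
t4.Δ2 w4=1 w3=1 w0=1 w1=0 w2=1 clk=1
t4.Δ3 w4=1 w3=0 w0=1 w1=0 w2=0 clk=1
t4.Δ4 w4=1 w3=0 w0=0 w1=0 w2=0 clk=1
t5.Δ0 w4=1 w3=0 w0=0 w1=0 w2=0 clk=1
t5.Δ1 w4=1 w3=0 w0=0 w1=0 w2=0 clk=0
t6.Δ0 w4=1 w3=0 w0=0 w1=0 w2=0 clk=0
t6.Δ1 w4=1 w3=0 w0=0 w1=0 w2=0 clk=1
t6.Δ2 w4=1 w3=0 w0=0 w1=1 w2=0 clk=1
t6.Δ3 w4=1 w3=1 w0=0 w1=1 w2=0 clk=1
t6.Δ4 w4=1 w3=1 w0=0 w1=1 w2=1 clk=1
t6.Δ5 w4=1 w3=1 w0=1 w1=1 w2=1 clk=1
t7.Δ0 w4=1 w3=1 w0=1 w1=1 w2=1 clk=1
t7.Δ1 w4=1 w3=1 w0=1 w1=1 w2=1 clk=0
t8.Δ0 w4=1 w3=1 w0=1 w1=1 w2=1 clk=0
t8.Δ1 w4=1 w3=1 w0=1 w1=1 w2=1 clk=1
t8.Δ2 w4=1 w3=1 w0=1 w1=0 w2=1 clk=1
t8.Δ3 w4=1 w3=0 w0=1 w1=0 w2=0 clk=1
t8.Δ4 w4=1 w3=0 w0=0 w1=0 w2=0 clk=1
t9.Δ0 w4=1 w3=0 w0=0 w1=0 w2=0 clk=1
t9.Δ1 w4=1 w3=0 w0=0 w1=0 w2=0 clk=0
t10.Δ0 w4=1 w3=0 w0=0 w1=0 w2=0 clk=0
t10.Δ1 w4=1 w3=0 w0=0 w1=0 w2=0 clk=1
t10.Δ2 w4=1 w3=0 w0=0 w1=1 w2=0 clk=1
t10.Δ3 w4=1 w3=1 w0=0 w1=1 w2=0 clk=1
t10.Δ4 w4=1 w3=1 w0=0 w1=1 w2=1 clk=1
t10.Δ5 w4=1 w3=1 w0=1 w1=1 w2=1 clk=1
t11.Δ0 w4=1 w3=1 w0=1 w1=1 w2=1 clk=1
t11.Δ1 w4=1 w3=1 w0=1 w1=1 w2=1 clk=0
t12.Δ0 w4=1 w3=1 w0=1 w1=1 w2=1 clk=0
t12.Δ1 w4=1 w3=1 w0=1 w1=1 w2=1 clk=1
t12.Δ2 w4=1 w3=1 w0=1 w1=0 w2=1 clk=1
t12.Δ3 w4=1 w3=0 w0=1 w1=0 w2=0 clk=1
t12.Δ4 w4=1 w3=0 w0=0 w1=0 w2=0 clk=1
t13.Δ0 w4=1 w3=0 w0=0 w1=0 w2=0 clk=1
t13.Δ1 w4=1 w3=0 w0=0 w1=0 w2=0 clk=0
t14.Δ0 w4=1 w3=0 w0=0 w1=0 w2=0 clk=0
t14.Δ1 w4=1 w3=0 w0=0 w1=0 w2=0 clk=1
t14.Δ2 w4=1 w3=0 w0=0 w1=1 w2=0 clk=1
t14.Δ3 w4=1 w3=1 w0=0 w1=1 w2=0 clk=1
t14.Δ4 w4=1 w3=1 w0=0 w1=1 w2=1 clk=1
t14.Δ5 w4=1 w3=1 w0=1 w1=1 w2=1 clk=1
t15.Δ0 w4=1 w3=1 w0=1 w1=1 w2=1 clk=1
t15.Δ1 w4=1 w3=1 w0=1 w1=1 w2=1 clk=0
t16.Δ0 w4=1 w3=1 w0=1 w1=1 w2=1 clk=0
t16.Δ1 w4=1 w3=1 w0=1 w1=1 w2=1 clk=1
t16.Δ2 w4=1 w3=1 w0=1 w1=0 w2=1 clk=1
t16.Δ3 w4=1 w3=0 w0=1 w1=0 w2=0 clk=1
t16.Δ4 w4=1 w3=0 w0=0 w1=0 w2=0 clk=1
t17.Δ0 w4=1 w3=0 w0=0 w1=0 w2=0 clk=1
t17.Δ1 w4=1 w3=0 w0=0 w1=0 w2=0 clk=0
t18.Δ0 w4=1 w3=0 w0=0 w1=0 w2=0 clk=0
t18.Δ1 w4=1 w3=0 w0=0 w1=0 w2=0 clk=1
t18.Δ2 w4=1 w3=0 w0=0 w1=1 w2=0 clk=1
t18.Δ3 w4=1 w3=1 w0=0 w1=1 w2=0 clk=1
t18.Δ4 w4=1 w3=1 w0=0 w1=1 w2=1 clk=1
t18.Δ5 w4=1 w3=1 w0=1 w1=1 w2=1 clk=1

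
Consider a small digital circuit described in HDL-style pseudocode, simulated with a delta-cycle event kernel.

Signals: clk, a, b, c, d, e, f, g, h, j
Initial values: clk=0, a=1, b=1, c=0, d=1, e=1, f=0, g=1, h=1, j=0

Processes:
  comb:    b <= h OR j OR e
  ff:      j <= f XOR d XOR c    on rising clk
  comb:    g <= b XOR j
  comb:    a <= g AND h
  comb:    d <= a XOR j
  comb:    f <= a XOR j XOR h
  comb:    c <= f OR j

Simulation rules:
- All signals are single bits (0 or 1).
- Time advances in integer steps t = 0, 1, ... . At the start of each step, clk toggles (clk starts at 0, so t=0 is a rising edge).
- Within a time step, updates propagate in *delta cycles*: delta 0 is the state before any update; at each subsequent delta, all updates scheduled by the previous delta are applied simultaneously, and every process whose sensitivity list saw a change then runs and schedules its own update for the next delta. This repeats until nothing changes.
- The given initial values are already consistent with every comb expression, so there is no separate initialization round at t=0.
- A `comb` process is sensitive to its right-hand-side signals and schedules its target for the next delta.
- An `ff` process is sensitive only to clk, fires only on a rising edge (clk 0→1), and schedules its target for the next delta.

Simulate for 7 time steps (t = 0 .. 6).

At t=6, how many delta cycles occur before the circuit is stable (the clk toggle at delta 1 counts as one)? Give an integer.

6

[bits: c,h,j,a,d,f,e,g,clk,b]
t=0: Δ0=0101101101 Δ1=0101101111 Δ2=0111101111 Δ3=1111011011 Δ4=1110011011 Δ5=1110101011 | 5Δ
t=1: Δ0=1110101011 Δ1=1110101001 | 1Δ
t=2: Δ0=1110101001 Δ1=1110101011 Δ2=1100101011 Δ3=0100011111 Δ4=1101011111 Δ5=1101101111 Δ6=0101101111 | 6Δ
t=3: Δ0=0101101111 Δ1=0101101101 | 1Δ
t=4: Δ0=0101101101 Δ1=0101101111 Δ2=0111101111 Δ3=1111011011 Δ4=1110011011 Δ5=1110101011 | 5Δ
t=5: Δ0=1110101011 Δ1=1110101001 | 1Δ
t=6: Δ0=1110101001 Δ1=1110101011 Δ2=1100101011 Δ3=0100011111 Δ4=1101011111 Δ5=1101101111 Δ6=0101101111 | 6Δ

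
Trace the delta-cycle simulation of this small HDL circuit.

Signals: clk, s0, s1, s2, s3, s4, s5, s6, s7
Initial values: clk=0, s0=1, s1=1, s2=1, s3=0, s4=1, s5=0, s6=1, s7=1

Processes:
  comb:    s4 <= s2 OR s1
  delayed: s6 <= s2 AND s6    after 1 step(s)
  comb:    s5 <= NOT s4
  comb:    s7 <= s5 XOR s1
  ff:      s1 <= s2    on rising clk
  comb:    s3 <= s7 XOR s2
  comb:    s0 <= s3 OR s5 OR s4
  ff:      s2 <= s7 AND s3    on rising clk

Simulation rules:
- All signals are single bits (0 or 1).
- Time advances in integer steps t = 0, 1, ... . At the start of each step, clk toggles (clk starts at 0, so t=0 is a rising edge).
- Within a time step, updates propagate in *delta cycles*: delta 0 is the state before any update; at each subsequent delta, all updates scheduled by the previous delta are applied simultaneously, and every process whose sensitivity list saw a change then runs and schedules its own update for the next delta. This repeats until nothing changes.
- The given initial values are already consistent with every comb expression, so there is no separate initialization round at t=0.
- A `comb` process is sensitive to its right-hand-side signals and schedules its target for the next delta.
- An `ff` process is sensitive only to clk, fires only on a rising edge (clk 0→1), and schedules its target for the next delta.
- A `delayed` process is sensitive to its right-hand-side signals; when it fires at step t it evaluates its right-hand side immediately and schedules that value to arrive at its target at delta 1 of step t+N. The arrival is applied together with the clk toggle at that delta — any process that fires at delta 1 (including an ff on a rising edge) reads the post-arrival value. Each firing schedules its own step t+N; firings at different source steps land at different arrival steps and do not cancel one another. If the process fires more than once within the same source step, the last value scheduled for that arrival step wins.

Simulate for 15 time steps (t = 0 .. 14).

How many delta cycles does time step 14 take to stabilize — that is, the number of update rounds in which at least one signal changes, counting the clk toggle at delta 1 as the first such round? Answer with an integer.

4

[bits: s4,s6,s3,s2,s1,clk,s7,s5,s0]
t=0: Δ0=110110101 Δ1=110111101 Δ2=110011101 Δ3=111011101 | 3Δ
t=1: Δ0=111011101 Δ1=101010101 | 1Δ
t=2: Δ0=101010101 Δ1=101011101 Δ2=101101101 Δ3=100101001 Δ4=101101001 | 4Δ
t=3: Δ0=101101001 Δ1=101100001 | 1Δ
t=4: Δ0=101100001 Δ1=101101001 Δ2=101011001 Δ3=100011101 Δ4=101011101 | 4Δ
t=5: Δ0=101011101 Δ1=101010101 | 1Δ
t=6: Δ0=101010101 Δ1=101011101 Δ2=101101101 Δ3=100101001 Δ4=101101001 | 4Δ
t=7: Δ0=101101001 Δ1=101100001 | 1Δ
t=8: Δ0=101100001 Δ1=101101001 Δ2=101011001 Δ3=100011101 Δ4=101011101 | 4Δ
t=9: Δ0=101011101 Δ1=101010101 | 1Δ
t=10: Δ0=101010101 Δ1=101011101 Δ2=101101101 Δ3=100101001 Δ4=101101001 | 4Δ
t=11: Δ0=101101001 Δ1=101100001 | 1Δ
t=12: Δ0=101100001 Δ1=101101001 Δ2=101011001 Δ3=100011101 Δ4=101011101 | 4Δ
t=13: Δ0=101011101 Δ1=101010101 | 1Δ
t=14: Δ0=101010101 Δ1=101011101 Δ2=101101101 Δ3=100101001 Δ4=101101001 | 4Δ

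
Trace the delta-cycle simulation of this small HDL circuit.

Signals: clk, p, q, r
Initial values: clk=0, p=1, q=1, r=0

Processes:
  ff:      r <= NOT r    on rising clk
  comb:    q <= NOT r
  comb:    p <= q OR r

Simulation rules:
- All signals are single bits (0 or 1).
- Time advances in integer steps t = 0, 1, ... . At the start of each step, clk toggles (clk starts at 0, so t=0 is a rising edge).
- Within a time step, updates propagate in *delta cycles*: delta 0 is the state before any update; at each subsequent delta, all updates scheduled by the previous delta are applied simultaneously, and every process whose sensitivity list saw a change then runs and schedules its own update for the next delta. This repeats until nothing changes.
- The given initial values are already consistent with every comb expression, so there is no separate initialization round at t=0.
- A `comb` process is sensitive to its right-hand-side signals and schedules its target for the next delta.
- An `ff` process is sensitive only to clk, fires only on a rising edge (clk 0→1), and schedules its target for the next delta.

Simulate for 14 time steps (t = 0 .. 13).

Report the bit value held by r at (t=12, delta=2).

[bits: clk,r,q,p]
t=0: Δ0=0011 Δ1=1011 Δ2=1111 Δ3=1101 | 3Δ
t=1: Δ0=1101 Δ1=0101 | 1Δ
t=2: Δ0=0101 Δ1=1101 Δ2=1001 Δ3=1010 Δ4=1011 | 4Δ
t=3: Δ0=1011 Δ1=0011 | 1Δ
t=4: Δ0=0011 Δ1=1011 Δ2=1111 Δ3=1101 | 3Δ
t=5: Δ0=1101 Δ1=0101 | 1Δ
t=6: Δ0=0101 Δ1=1101 Δ2=1001 Δ3=1010 Δ4=1011 | 4Δ
t=7: Δ0=1011 Δ1=0011 | 1Δ
t=8: Δ0=0011 Δ1=1011 Δ2=1111 Δ3=1101 | 3Δ
t=9: Δ0=1101 Δ1=0101 | 1Δ
t=10: Δ0=0101 Δ1=1101 Δ2=1001 Δ3=1010 Δ4=1011 | 4Δ
t=11: Δ0=1011 Δ1=0011 | 1Δ
t=12: Δ0=0011 Δ1=1011 Δ2=1111 Δ3=1101 | 3Δ
t=13: Δ0=1101 Δ1=0101 | 1Δ

1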